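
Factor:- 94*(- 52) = 4888 = 2^3* 13^1*47^1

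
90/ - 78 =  - 2 + 11/13=- 1.15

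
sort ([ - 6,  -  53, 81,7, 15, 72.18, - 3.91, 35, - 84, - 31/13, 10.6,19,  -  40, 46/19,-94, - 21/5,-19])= [ - 94, - 84, - 53, - 40,-19,-6,-21/5, - 3.91, - 31/13 , 46/19, 7,10.6,15,19, 35, 72.18, 81]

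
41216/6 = 20608/3 = 6869.33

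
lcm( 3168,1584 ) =3168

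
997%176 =117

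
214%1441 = 214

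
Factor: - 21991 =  - 21991^1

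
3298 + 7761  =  11059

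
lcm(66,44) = 132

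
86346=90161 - 3815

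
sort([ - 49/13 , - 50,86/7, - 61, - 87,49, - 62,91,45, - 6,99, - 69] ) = [ - 87 , - 69, - 62, - 61,-50, - 6 ,- 49/13, 86/7,45,49,91,99] 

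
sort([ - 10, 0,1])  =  [ - 10, 0,  1 ]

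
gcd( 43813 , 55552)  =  7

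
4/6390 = 2/3195 = 0.00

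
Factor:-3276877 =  - 241^1*13597^1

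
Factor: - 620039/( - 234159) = 707/267= 3^( - 1 ) *7^1 *89^( - 1) * 101^1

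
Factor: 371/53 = 7^1 = 7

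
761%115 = 71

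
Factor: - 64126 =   -  2^1 * 32063^1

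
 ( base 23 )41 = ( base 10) 93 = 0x5D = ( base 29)36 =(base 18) 53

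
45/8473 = 45/8473 = 0.01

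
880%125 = 5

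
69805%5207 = 2114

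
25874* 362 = 9366388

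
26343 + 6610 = 32953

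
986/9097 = 986/9097 = 0.11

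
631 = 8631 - 8000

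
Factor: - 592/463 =  -  2^4 * 37^1*463^( - 1)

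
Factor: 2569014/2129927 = 2^1* 3^2*7^1*433^( - 1)* 4919^(  -  1 )*20389^1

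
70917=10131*7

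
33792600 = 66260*510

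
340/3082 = 170/1541= 0.11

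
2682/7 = 383 + 1/7 = 383.14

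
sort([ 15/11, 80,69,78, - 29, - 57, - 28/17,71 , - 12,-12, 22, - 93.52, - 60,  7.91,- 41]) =[ - 93.52,- 60,-57 , - 41, - 29, - 12, - 12, - 28/17,15/11,7.91,22, 69, 71,78, 80]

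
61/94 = 61/94 = 0.65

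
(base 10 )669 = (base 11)559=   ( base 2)1010011101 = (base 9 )823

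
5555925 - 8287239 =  - 2731314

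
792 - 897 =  - 105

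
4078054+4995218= 9073272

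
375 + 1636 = 2011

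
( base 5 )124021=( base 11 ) 3742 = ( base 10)4886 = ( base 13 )22bb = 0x1316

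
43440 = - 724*( - 60 )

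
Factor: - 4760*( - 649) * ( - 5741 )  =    -  17735326840 =- 2^3*5^1  *7^1*11^1 * 17^1*59^1*5741^1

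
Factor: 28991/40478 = 53/74  =  2^( - 1)*37^( - 1) * 53^1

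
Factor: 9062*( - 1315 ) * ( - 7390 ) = 2^2*5^2*23^1 * 197^1*263^1*739^1 = 88063156700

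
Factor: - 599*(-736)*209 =92140576 = 2^5 * 11^1*19^1*23^1*599^1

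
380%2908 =380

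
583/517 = 53/47 = 1.13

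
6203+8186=14389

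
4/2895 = 4/2895 =0.00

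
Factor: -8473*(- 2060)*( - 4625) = -2^2*5^4 * 37^2*103^1 * 229^1 = -80726507500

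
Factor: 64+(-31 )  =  3^1*11^1 = 33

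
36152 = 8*4519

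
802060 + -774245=27815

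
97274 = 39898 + 57376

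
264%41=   18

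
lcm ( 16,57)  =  912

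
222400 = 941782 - 719382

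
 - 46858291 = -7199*6509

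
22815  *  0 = 0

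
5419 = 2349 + 3070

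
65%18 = 11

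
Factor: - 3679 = -13^1*283^1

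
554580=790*702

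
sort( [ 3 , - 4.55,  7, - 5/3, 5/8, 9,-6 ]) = [ -6, - 4.55, - 5/3,5/8, 3,7, 9 ] 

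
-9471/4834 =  - 2+ 197/4834 = -  1.96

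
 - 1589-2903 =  - 4492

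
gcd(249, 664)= 83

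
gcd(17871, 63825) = 2553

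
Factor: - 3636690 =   -  2^1*3^1*5^1 * 241^1 * 503^1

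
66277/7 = 9468 + 1/7=9468.14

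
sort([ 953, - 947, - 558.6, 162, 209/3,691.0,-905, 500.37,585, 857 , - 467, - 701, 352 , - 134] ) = [ - 947, - 905, - 701, - 558.6 , - 467, - 134,209/3 , 162,352, 500.37,585,691.0,857,  953]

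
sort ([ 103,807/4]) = [ 103,807/4]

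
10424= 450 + 9974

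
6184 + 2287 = 8471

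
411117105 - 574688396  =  - 163571291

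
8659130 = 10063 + 8649067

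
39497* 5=197485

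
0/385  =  0   =  0.00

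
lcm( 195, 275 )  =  10725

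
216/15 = 72/5 =14.40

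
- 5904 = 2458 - 8362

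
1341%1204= 137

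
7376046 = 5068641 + 2307405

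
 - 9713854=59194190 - 68908044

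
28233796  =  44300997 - 16067201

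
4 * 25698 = 102792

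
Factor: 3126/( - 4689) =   -  2^1*3^( - 1) = - 2/3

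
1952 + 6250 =8202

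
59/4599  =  59/4599 = 0.01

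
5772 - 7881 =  - 2109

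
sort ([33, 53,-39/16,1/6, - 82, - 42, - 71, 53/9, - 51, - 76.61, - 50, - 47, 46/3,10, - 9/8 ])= [  -  82, - 76.61, - 71, - 51, - 50, -47, - 42, - 39/16,-9/8 , 1/6, 53/9,10,46/3,33,53] 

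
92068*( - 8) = -736544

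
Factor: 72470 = 2^1*5^1*7247^1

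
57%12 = 9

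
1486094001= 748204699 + 737889302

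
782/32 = 24+7/16 = 24.44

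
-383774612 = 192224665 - 575999277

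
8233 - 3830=4403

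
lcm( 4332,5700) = 108300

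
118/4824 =59/2412= 0.02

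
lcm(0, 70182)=0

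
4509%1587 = 1335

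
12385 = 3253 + 9132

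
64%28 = 8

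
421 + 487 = 908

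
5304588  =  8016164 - 2711576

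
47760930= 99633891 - 51872961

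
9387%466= 67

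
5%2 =1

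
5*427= 2135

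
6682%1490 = 722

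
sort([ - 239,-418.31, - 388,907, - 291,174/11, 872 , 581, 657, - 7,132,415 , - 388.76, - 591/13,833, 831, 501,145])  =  [ - 418.31, - 388.76, - 388, - 291 ,-239, - 591/13,-7,174/11, 132,145, 415, 501,581,  657,  831, 833, 872,907 ]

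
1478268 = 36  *41063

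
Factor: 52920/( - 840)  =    -  3^2*7^1  =  - 63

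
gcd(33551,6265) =7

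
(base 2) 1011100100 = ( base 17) 299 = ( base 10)740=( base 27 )10B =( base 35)L5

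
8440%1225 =1090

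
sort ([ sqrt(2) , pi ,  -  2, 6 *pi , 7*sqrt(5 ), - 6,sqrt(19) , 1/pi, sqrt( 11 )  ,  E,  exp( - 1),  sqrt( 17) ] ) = [ - 6 , - 2,1/pi, exp( - 1), sqrt( 2),  E, pi , sqrt( 11),sqrt( 17), sqrt( 19) , 7*sqrt( 5), 6*pi]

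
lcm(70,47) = 3290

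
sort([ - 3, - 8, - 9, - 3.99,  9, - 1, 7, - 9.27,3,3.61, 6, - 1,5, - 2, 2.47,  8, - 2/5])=[ - 9.27,- 9, - 8, - 3.99, - 3, - 2, - 1, - 1, - 2/5, 2.47, 3  ,  3.61,5 , 6,7,8,9 ] 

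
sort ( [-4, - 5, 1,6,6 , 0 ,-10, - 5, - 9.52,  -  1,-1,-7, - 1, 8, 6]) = [-10 ,-9.52, - 7,- 5,-5,  -  4, - 1, - 1,-1,0, 1,6,6, 6, 8 ]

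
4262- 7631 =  - 3369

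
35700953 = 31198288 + 4502665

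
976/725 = 1 + 251/725 = 1.35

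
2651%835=146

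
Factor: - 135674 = -2^1*7^1*11^1* 881^1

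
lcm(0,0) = 0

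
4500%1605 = 1290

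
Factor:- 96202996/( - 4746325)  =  2^2*5^( - 2) * 189853^( - 1)*24050749^1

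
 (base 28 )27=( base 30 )23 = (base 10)63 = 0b111111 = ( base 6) 143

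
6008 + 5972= 11980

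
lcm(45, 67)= 3015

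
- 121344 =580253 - 701597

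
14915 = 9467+5448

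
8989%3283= 2423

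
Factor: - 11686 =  - 2^1*5843^1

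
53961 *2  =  107922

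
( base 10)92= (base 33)2q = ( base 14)68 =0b1011100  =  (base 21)48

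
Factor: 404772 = 2^2*3^1*89^1*379^1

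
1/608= 1/608 = 0.00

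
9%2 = 1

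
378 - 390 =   -  12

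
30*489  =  14670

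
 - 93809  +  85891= - 7918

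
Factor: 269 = 269^1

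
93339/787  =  118  +  473/787 = 118.60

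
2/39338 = 1/19669 = 0.00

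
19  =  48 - 29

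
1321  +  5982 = 7303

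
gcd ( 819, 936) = 117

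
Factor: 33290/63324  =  2^(-1)*3^( - 2)*5^1*1759^(-1)*3329^1 = 16645/31662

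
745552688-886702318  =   - 141149630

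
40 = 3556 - 3516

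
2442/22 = 111  =  111.00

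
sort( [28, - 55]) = [ - 55 , 28 ] 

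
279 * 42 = 11718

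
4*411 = 1644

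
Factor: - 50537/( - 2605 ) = 97/5 = 5^(  -  1)*97^1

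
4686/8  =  2343/4=585.75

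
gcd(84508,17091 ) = 1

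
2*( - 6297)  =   - 12594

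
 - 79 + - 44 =-123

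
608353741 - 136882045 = 471471696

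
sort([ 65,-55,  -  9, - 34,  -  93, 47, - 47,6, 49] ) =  [ - 93,-55 , - 47,- 34,-9, 6,47, 49,65]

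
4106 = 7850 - 3744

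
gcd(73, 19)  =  1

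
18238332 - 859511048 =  - 841272716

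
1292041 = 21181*61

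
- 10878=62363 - 73241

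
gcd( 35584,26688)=8896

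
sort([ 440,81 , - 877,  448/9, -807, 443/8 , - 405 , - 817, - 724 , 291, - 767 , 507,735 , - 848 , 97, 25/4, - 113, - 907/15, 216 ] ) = [ - 877, - 848, - 817,-807, - 767, - 724 , - 405,  -  113 , - 907/15, 25/4 , 448/9, 443/8, 81,97, 216,291, 440,507,735] 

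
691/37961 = 691/37961 = 0.02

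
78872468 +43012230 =121884698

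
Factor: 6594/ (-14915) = -2^1*3^1* 5^(-1 )*7^1*19^(-1)= - 42/95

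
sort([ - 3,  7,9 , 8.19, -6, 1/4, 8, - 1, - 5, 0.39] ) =[  -  6, - 5, - 3, - 1, 1/4, 0.39 , 7, 8,8.19, 9 ] 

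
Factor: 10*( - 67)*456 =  - 305520 = -  2^4*3^1*5^1*19^1*67^1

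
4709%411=188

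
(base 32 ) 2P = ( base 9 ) 108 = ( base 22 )41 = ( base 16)59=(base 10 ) 89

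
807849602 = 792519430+15330172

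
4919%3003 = 1916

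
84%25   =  9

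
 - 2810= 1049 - 3859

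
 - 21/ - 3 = 7/1 = 7.00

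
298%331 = 298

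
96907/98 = 96907/98 = 988.85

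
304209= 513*593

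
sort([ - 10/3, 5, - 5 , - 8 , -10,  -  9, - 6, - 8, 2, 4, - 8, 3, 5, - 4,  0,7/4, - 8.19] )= [ - 10 , - 9, - 8.19 , - 8, - 8,-8, - 6, - 5 ,  -  4, - 10/3, 0,7/4,2, 3, 4,5, 5]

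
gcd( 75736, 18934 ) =18934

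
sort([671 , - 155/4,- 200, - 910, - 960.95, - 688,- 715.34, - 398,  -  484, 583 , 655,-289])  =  [-960.95, - 910, - 715.34,-688 ,- 484, - 398, -289 , - 200, - 155/4, 583,  655,671]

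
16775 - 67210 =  - 50435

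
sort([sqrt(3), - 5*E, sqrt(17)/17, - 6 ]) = [ - 5*E,- 6,  sqrt( 17)/17,  sqrt ( 3)] 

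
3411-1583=1828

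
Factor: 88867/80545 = 5^( - 1)*89^( - 1) * 181^(-1)*88867^1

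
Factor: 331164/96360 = 2^(-1) * 3^1 * 5^( - 1 ) *11^ ( - 1) * 73^( - 1 ) * 9199^1 = 27597/8030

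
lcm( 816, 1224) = 2448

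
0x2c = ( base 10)44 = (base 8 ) 54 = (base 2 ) 101100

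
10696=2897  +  7799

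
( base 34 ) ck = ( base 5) 3203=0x1AC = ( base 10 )428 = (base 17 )183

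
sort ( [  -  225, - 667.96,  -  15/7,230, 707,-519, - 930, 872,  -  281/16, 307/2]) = [ -930 , - 667.96,  -  519,-225, - 281/16,-15/7,  307/2, 230, 707,872]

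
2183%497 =195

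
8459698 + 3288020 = 11747718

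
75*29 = 2175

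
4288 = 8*536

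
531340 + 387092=918432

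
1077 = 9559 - 8482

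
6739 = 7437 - 698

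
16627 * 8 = 133016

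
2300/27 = 85+5/27 = 85.19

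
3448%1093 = 169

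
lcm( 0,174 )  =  0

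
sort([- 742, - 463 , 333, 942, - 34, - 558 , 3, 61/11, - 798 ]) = [  -  798,-742,-558,  -  463, - 34,3,61/11,  333,942]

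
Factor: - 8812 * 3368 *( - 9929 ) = 294680964064 = 2^5*421^1 * 2203^1*9929^1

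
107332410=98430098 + 8902312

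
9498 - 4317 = 5181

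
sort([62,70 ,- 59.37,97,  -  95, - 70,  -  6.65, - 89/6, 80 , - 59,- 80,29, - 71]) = [ - 95, - 80, - 71,-70,- 59.37,-59,-89/6, - 6.65 , 29, 62, 70,  80, 97]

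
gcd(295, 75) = 5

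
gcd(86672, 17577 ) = 1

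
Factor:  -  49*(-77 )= 3773 = 7^3*11^1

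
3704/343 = 3704/343 = 10.80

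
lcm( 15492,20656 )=61968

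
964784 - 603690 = 361094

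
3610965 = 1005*3593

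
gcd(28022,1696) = 2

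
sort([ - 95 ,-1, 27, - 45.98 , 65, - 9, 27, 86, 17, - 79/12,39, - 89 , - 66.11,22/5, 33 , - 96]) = [ - 96, - 95, - 89 , - 66.11, - 45.98, - 9,-79/12, - 1 , 22/5, 17, 27, 27, 33,39, 65,  86 ]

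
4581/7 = 4581/7 = 654.43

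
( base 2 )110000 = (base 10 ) 48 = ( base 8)60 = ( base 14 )36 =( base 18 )2C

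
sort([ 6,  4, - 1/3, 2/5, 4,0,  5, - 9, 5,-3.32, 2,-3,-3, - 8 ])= [-9,-8, - 3.32, - 3, - 3 , - 1/3, 0,2/5, 2, 4, 4,5, 5, 6 ]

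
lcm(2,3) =6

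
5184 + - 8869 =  - 3685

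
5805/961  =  6 + 39/961 = 6.04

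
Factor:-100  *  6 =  - 600 = -  2^3* 3^1*5^2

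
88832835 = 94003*945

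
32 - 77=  - 45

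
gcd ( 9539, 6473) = 1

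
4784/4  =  1196 = 1196.00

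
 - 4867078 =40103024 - 44970102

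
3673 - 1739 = 1934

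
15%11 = 4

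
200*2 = 400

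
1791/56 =1791/56 =31.98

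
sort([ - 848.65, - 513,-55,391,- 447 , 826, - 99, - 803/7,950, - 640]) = [ - 848.65, - 640, - 513, - 447, - 803/7, - 99, - 55, 391, 826, 950 ]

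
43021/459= 43021/459 = 93.73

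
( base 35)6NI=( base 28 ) ABP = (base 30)92D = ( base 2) 1111111101101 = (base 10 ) 8173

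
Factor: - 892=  - 2^2*223^1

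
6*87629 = 525774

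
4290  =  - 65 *( - 66)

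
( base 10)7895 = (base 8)17327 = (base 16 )1ED7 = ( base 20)JEF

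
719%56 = 47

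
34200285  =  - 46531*(- 735 ) 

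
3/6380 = 3/6380 = 0.00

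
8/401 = 8/401   =  0.02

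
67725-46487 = 21238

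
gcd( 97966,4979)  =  1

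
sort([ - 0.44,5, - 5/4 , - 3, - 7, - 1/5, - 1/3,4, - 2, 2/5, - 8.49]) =[ - 8.49, - 7, - 3, - 2,- 5/4, - 0.44 ,-1/3, - 1/5, 2/5, 4,5 ] 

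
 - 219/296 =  - 219/296 = - 0.74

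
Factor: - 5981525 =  - 5^2*11^1*21751^1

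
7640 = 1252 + 6388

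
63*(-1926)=  -  121338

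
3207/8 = 400 + 7/8 = 400.88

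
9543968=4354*2192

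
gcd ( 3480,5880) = 120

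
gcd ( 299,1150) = 23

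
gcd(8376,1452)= 12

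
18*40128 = 722304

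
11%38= 11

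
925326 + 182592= 1107918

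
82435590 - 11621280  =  70814310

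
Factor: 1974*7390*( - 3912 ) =-57067708320 = - 2^5*3^2*5^1 * 7^1*47^1*163^1*739^1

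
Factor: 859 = 859^1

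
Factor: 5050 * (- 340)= - 1717000=- 2^3*5^3*17^1*101^1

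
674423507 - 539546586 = 134876921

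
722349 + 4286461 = 5008810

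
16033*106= 1699498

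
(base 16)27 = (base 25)1E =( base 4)213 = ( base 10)39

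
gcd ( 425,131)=1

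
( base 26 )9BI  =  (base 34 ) 5HU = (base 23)c1h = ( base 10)6388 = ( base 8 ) 14364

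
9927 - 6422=3505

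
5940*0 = 0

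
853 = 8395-7542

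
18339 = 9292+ 9047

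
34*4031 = 137054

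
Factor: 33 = 3^1 *11^1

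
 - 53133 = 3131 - 56264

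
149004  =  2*74502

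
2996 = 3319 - 323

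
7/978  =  7/978   =  0.01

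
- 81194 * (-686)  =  55699084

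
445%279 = 166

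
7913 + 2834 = 10747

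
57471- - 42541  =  100012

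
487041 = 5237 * 93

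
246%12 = 6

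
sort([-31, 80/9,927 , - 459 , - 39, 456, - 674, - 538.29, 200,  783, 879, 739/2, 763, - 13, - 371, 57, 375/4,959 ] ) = [ - 674, - 538.29, - 459, - 371, - 39, - 31, - 13 , 80/9, 57,375/4 , 200, 739/2, 456, 763, 783,879, 927, 959 ]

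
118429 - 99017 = 19412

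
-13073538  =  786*( - 16633)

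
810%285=240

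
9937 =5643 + 4294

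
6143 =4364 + 1779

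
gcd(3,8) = 1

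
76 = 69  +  7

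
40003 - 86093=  - 46090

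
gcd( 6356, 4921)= 7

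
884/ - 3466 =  - 442/1733=- 0.26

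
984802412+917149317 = 1901951729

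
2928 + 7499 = 10427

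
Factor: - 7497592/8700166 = -3748796/4350083 = -  2^2*53^1*431^(-1 )*10093^(-1 )*17683^1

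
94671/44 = 94671/44 = 2151.61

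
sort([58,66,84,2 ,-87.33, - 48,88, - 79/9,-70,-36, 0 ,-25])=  [ - 87.33,-70,- 48,-36, - 25, - 79/9,0,2,58, 66,84, 88] 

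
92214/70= 46107/35 = 1317.34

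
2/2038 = 1/1019=0.00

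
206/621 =206/621= 0.33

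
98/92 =49/46 = 1.07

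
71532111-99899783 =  - 28367672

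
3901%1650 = 601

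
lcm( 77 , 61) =4697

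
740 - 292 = 448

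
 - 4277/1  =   - 4277 = -4277.00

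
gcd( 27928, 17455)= 3491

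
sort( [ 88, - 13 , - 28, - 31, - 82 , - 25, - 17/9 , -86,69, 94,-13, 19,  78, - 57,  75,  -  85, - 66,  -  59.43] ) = [ - 86 , - 85,-82, - 66,-59.43 , - 57,  -  31, - 28 , - 25, - 13, - 13, - 17/9, 19,69 , 75,78, 88 , 94]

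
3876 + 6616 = 10492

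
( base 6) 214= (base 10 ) 82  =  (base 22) 3G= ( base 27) 31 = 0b1010010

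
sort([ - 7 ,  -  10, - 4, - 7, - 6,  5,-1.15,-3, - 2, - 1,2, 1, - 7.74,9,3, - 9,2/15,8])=[ - 10, - 9, - 7.74, - 7,- 7, - 6,-4 , - 3 , - 2, - 1.15 , - 1, 2/15,1, 2,3,  5, 8,9]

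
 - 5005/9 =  - 557 + 8/9   =  -556.11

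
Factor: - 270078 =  - 2^1*3^1*45013^1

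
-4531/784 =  - 6+173/784 = -5.78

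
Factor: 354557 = 7^1*50651^1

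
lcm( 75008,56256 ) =225024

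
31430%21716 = 9714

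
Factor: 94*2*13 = 2^2* 13^1*47^1 = 2444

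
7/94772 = 7/94772  =  0.00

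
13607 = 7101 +6506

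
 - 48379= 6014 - 54393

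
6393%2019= 336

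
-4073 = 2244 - 6317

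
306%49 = 12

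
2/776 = 1/388 = 0.00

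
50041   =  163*307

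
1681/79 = 21 + 22/79  =  21.28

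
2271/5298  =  757/1766 = 0.43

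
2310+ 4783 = 7093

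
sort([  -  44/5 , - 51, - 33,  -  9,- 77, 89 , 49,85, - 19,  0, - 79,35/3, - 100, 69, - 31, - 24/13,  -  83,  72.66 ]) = [-100, -83,-79, - 77, - 51, - 33 , - 31, - 19,-9, - 44/5, - 24/13, 0,35/3,  49, 69, 72.66,85,89 ]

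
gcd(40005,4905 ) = 45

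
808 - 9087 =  - 8279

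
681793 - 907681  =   - 225888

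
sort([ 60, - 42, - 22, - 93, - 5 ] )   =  [ - 93, - 42, - 22, - 5, 60] 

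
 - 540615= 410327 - 950942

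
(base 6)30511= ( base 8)7753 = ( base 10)4075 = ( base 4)333223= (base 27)5FP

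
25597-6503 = 19094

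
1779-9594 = -7815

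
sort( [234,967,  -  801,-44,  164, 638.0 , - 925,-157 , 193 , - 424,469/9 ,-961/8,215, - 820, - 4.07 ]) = [ - 925, - 820, - 801,-424, - 157  , - 961/8, - 44, - 4.07,469/9,164 , 193,215, 234,638.0, 967]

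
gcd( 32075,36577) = 1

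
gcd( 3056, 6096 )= 16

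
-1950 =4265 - 6215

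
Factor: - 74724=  - 2^2*3^1  *  13^1*479^1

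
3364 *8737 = 29391268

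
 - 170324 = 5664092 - 5834416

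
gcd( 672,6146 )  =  14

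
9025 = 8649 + 376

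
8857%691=565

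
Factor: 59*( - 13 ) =- 767 = -13^1*59^1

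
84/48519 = 28/16173 = 0.00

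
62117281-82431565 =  - 20314284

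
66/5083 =66/5083 = 0.01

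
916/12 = 76 + 1/3  =  76.33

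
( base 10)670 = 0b1010011110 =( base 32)KU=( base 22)18A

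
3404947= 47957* 71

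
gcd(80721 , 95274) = 9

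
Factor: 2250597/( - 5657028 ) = - 2^( - 2) * 13^(- 1)*67^1*11197^1 * 36263^( - 1 ) = -750199/1885676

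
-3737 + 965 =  -2772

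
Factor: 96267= 3^1 * 32089^1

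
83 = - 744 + 827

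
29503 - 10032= 19471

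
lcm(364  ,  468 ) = 3276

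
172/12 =14+1/3 = 14.33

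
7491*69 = 516879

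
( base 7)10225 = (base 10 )2518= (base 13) 11B9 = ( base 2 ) 100111010110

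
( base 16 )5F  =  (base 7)164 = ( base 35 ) 2p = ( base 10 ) 95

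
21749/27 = 21749/27 = 805.52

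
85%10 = 5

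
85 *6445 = 547825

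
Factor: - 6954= -2^1 *3^1*19^1 *61^1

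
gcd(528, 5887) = 1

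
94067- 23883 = 70184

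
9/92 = 9/92 = 0.10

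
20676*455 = 9407580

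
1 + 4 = 5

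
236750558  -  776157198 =  -  539406640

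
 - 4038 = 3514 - 7552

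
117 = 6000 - 5883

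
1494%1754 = 1494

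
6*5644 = 33864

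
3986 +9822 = 13808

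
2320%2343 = 2320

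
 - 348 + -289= - 637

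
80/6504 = 10/813 = 0.01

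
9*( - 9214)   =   - 82926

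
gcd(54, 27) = 27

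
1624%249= 130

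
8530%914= 304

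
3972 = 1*3972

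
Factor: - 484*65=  - 2^2*5^1*11^2*13^1 =- 31460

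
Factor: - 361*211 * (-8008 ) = 609977368 = 2^3 * 7^1 * 11^1*13^1*19^2*211^1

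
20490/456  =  44+71/76= 44.93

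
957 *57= 54549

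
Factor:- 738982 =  - 2^1*369491^1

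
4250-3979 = 271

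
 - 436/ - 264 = 1 + 43/66 = 1.65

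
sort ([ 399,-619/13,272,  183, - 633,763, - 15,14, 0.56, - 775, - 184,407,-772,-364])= [-775,  -  772 , - 633, - 364,-184,  -  619/13,-15, 0.56, 14, 183,272, 399, 407, 763] 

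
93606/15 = 31202/5  =  6240.40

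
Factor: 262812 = 2^2 * 3^1 * 11^2*181^1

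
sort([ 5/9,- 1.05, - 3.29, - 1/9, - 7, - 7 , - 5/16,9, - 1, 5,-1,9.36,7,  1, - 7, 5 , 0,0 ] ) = [ - 7,  -  7, - 7, - 3.29,-1.05, - 1, - 1, - 5/16, - 1/9,0,  0 , 5/9,1,5 , 5,7, 9, 9.36 ]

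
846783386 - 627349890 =219433496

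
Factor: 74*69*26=2^2*3^1*13^1*23^1*37^1 = 132756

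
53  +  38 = 91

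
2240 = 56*40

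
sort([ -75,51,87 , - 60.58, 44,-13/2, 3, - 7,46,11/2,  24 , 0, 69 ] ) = [ - 75, - 60.58, - 7,-13/2,  0, 3, 11/2, 24, 44,46,51 , 69,87 ] 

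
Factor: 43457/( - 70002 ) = -2^( - 1 )*3^( - 2 )*3889^( - 1)*43457^1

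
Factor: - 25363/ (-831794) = 2^ (- 1 )*13^1*89^( - 1 )*1951^1 * 4673^(-1 )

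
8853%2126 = 349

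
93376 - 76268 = 17108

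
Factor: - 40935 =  - 3^1*5^1*2729^1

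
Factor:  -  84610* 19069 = - 1613428090 = - 2^1*5^1 * 8461^1 * 19069^1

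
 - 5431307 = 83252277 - 88683584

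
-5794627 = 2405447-8200074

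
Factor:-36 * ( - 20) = 720  =  2^4 *3^2*  5^1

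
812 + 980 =1792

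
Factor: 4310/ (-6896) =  - 2^( - 3)*5^1 = -5/8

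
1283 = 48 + 1235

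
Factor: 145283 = 145283^1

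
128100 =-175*(  -  732 )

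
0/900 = 0 = 0.00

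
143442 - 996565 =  - 853123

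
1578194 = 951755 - -626439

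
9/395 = 9/395 =0.02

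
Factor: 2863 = 7^1 * 409^1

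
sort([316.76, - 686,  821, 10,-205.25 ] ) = [ -686, - 205.25,10,  316.76,821]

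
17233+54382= 71615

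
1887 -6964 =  - 5077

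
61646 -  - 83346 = 144992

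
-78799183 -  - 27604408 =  - 51194775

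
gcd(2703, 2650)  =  53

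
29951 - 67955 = - 38004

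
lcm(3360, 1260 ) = 10080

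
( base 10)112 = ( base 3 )11011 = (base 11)A2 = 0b1110000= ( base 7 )220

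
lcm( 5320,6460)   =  90440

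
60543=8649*7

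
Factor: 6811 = 7^2*139^1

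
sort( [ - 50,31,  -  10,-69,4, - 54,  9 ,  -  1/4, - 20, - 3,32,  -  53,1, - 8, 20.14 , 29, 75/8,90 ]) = [-69,  -  54, - 53, - 50, - 20, - 10, -8, - 3, - 1/4, 1,4,9, 75/8,20.14, 29,31,32,90]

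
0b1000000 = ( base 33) 1v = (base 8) 100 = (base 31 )22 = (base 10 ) 64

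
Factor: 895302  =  2^1*3^2*49739^1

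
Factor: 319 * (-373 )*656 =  - 2^4*11^1*29^1*41^1*373^1 = -  78055472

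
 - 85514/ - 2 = 42757/1 = 42757.00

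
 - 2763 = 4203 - 6966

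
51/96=17/32= 0.53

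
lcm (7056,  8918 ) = 642096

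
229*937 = 214573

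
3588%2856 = 732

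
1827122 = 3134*583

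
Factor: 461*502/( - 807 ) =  - 231422/807 = - 2^1*3^( - 1 )*251^1*269^(  -  1 )*461^1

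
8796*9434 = 82981464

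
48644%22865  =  2914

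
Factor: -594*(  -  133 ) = 79002=2^1 * 3^3*7^1*11^1*19^1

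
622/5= 622/5 = 124.40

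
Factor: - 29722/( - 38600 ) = 2^(-2)*5^(-2 )*7^1*11^1 = 77/100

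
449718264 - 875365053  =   - 425646789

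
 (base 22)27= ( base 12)43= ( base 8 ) 63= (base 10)51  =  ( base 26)1P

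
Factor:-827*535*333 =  - 3^2*5^1 * 37^1*107^1*827^1= - 147334185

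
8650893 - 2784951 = 5865942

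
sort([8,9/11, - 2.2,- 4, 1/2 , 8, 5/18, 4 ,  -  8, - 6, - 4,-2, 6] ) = [ - 8, - 6, - 4,- 4,-2.2, - 2, 5/18, 1/2,9/11,4,6, 8,8 ]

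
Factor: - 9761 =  - 43^1*227^1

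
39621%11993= 3642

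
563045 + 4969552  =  5532597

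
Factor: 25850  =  2^1*5^2*11^1*47^1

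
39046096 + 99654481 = 138700577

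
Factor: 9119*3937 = 35901503 = 11^1*31^1*127^1*829^1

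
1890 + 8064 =9954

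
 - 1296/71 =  - 19 + 53/71 = -  18.25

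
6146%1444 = 370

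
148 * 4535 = 671180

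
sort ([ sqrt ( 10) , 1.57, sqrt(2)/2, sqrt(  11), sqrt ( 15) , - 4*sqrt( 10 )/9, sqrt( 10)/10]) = [ - 4*sqrt(10 ) /9,sqrt( 10)/10, sqrt( 2) /2, 1.57, sqrt (10),sqrt( 11 ), sqrt( 15 ) ] 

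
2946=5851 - 2905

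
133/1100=133/1100 = 0.12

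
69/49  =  69/49 = 1.41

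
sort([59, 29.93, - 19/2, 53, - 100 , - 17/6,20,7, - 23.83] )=[ - 100, - 23.83, - 19/2, - 17/6, 7,  20,29.93,53,59]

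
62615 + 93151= 155766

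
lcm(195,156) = 780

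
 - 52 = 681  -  733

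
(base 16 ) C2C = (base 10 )3116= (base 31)37G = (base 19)8C0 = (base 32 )31C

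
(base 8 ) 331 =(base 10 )217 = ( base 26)89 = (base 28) 7L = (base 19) B8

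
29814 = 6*4969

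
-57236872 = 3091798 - 60328670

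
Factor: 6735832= 2^3*841979^1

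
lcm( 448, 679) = 43456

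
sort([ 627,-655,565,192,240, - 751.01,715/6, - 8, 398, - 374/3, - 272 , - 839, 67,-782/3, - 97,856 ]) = [-839, - 751.01, - 655, - 272, - 782/3, - 374/3, - 97, - 8,  67, 715/6, 192, 240  ,  398, 565, 627,856]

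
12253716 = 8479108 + 3774608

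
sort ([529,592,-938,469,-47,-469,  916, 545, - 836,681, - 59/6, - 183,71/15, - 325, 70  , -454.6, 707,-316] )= [-938,  -  836, - 469, - 454.6, - 325, - 316, - 183, - 47, -59/6, 71/15, 70, 469, 529, 545 , 592, 681, 707, 916] 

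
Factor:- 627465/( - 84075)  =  5^( - 1)*19^ (-1)*709^1 = 709/95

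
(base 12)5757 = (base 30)anp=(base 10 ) 9715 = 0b10010111110011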